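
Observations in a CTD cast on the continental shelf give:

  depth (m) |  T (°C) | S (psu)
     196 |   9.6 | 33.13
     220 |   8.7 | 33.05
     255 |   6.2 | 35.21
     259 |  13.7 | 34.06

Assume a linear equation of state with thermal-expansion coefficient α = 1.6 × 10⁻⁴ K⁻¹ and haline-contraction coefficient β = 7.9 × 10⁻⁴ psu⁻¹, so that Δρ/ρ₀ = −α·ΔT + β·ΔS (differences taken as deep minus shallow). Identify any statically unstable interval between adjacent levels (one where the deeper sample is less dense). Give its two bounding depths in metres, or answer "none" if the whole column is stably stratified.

255–259 m

Evaluate Δρ/ρ₀ = −αΔT + βΔS across each adjacent pair:
  196–220 m: −αΔT+βΔS = −(1.6 × 10⁻⁴)(-0.9)+(7.9 × 10⁻⁴)(-0.08) = 8.1 × 10⁻⁵ → stable
  220–255 m: −αΔT+βΔS = −(1.6 × 10⁻⁴)(-2.5)+(7.9 × 10⁻⁴)(+2.16) = 2.1 × 10⁻³ → stable
  255–259 m: −αΔT+βΔS = −(1.6 × 10⁻⁴)(+7.5)+(7.9 × 10⁻⁴)(-1.15) = -2.1 × 10⁻³ → UNSTABLE
The 255–259 m interval has Δρ < 0: lighter water underlies denser water.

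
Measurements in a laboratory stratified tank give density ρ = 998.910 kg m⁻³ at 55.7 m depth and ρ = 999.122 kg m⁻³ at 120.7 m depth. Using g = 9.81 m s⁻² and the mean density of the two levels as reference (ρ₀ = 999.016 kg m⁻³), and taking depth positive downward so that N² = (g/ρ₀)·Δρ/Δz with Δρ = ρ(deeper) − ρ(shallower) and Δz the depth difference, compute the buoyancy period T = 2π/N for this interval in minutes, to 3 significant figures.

18.5 min

Δρ = 999.122 − 998.910 = 0.212 kg m⁻³ over Δz = 120.7 − 55.7 = 65 m.
N² = (9.81/999.016) × (0.212/65) = 3.2027 × 10⁻⁵ s⁻².
N = √(3.2027 × 10⁻⁵) = 5.6592 × 10⁻³ rad s⁻¹, so T = 2π/N = 1.1103 × 10³ s = 18.505 min ≈ 18.5 min.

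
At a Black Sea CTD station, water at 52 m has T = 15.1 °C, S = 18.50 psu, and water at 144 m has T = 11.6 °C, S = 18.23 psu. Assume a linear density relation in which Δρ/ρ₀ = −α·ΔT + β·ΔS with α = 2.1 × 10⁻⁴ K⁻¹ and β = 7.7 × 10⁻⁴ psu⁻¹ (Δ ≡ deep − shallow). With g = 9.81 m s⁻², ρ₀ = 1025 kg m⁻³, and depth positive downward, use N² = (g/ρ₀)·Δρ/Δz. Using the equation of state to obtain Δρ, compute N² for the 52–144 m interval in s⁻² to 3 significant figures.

5.62 × 10⁻⁵ s⁻²

ΔT = -3.5 K, ΔS = -0.27 psu (deep − shallow).
Δρ/ρ₀ = −αΔT + βΔS = 7.35 × 10⁻⁴ − 2.079 × 10⁻⁴ = 5.271 × 10⁻⁴, so Δρ ≈ 0.5403 kg m⁻³.
N² = (g/ρ₀)·Δρ/Δz = g·(Δρ/ρ₀)/Δz = 9.81 × 5.271 × 10⁻⁴ / 92 = 5.6205 × 10⁻⁵ s⁻² ≈ 5.62 × 10⁻⁵ s⁻².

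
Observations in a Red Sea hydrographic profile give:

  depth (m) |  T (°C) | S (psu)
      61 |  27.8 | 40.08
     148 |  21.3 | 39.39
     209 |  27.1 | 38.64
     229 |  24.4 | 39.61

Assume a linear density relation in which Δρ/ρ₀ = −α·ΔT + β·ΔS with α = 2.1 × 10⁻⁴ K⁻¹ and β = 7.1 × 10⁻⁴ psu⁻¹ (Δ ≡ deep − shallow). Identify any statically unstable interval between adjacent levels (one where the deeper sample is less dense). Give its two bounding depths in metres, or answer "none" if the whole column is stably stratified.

148–209 m

Evaluate Δρ/ρ₀ = −αΔT + βΔS across each adjacent pair:
  61–148 m: −αΔT+βΔS = −(2.1 × 10⁻⁴)(-6.5)+(7.1 × 10⁻⁴)(-0.69) = 8.8 × 10⁻⁴ → stable
  148–209 m: −αΔT+βΔS = −(2.1 × 10⁻⁴)(+5.8)+(7.1 × 10⁻⁴)(-0.75) = -1.8 × 10⁻³ → UNSTABLE
  209–229 m: −αΔT+βΔS = −(2.1 × 10⁻⁴)(-2.7)+(7.1 × 10⁻⁴)(+0.97) = 1.3 × 10⁻³ → stable
The 148–209 m interval has Δρ < 0: lighter water underlies denser water.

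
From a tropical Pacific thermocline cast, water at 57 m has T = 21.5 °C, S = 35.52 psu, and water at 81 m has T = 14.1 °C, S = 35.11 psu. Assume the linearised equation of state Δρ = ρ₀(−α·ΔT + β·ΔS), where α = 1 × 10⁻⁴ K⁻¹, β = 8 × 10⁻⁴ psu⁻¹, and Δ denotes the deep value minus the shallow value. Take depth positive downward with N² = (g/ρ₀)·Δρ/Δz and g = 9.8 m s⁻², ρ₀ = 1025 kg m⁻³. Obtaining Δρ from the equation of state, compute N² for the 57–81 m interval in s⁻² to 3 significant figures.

ΔT = -7.4 K, ΔS = -0.41 psu (deep − shallow).
Δρ/ρ₀ = −αΔT + βΔS = 7.40 × 10⁻⁴ − 3.28 × 10⁻⁴ = 4.12 × 10⁻⁴, so Δρ ≈ 0.4223 kg m⁻³.
N² = (g/ρ₀)·Δρ/Δz = g·(Δρ/ρ₀)/Δz = 9.8 × 4.12 × 10⁻⁴ / 24 = 1.6823 × 10⁻⁴ s⁻² ≈ 1.68 × 10⁻⁴ s⁻².

1.68 × 10⁻⁴ s⁻²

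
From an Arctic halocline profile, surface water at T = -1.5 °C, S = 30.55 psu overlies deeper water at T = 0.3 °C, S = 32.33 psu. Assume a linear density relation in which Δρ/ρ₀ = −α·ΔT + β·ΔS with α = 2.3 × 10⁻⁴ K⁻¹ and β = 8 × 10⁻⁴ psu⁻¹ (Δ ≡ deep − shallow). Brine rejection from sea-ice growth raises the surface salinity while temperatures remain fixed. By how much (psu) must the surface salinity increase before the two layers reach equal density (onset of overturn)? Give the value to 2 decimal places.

Neutral buoyancy requires −α(T_deep − T_surf) + β(S_deep − S_surf′) = 0.
S_surf′ = S_deep − (α/β)·ΔT = 32.33 − (2.3 × 10⁻⁴/8 × 10⁻⁴)·(+1.8) = 31.8125 psu.
Increase required: 31.8125 − 30.55 = 1.2625 psu.

1.26 psu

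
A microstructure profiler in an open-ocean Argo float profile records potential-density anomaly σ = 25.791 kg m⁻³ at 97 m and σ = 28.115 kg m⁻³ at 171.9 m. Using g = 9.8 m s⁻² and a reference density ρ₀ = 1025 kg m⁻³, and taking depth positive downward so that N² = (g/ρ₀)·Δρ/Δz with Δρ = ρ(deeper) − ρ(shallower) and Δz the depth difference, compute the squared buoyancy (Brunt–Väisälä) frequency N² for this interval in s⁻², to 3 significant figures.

Δρ = 1028.115 − 1025.791 = 2.324 kg m⁻³ over Δz = 171.9 − 97 = 74.9 m.
N² = (9.8/1025) × (2.324/74.9) = 2.9666 × 10⁻⁴ s⁻² ≈ 2.97 × 10⁻⁴ s⁻².

2.97 × 10⁻⁴ s⁻²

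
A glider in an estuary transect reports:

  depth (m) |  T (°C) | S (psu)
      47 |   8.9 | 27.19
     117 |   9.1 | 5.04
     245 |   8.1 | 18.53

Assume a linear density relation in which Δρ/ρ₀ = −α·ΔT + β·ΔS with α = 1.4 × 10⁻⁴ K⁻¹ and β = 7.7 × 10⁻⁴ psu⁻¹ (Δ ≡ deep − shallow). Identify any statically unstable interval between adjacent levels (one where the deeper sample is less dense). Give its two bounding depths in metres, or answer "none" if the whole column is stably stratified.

47–117 m

Evaluate Δρ/ρ₀ = −αΔT + βΔS across each adjacent pair:
  47–117 m: −αΔT+βΔS = −(1.4 × 10⁻⁴)(+0.2)+(7.7 × 10⁻⁴)(-22.15) = -0.017 → UNSTABLE
  117–245 m: −αΔT+βΔS = −(1.4 × 10⁻⁴)(-1.0)+(7.7 × 10⁻⁴)(+13.49) = 0.011 → stable
The 47–117 m interval has Δρ < 0: lighter water underlies denser water.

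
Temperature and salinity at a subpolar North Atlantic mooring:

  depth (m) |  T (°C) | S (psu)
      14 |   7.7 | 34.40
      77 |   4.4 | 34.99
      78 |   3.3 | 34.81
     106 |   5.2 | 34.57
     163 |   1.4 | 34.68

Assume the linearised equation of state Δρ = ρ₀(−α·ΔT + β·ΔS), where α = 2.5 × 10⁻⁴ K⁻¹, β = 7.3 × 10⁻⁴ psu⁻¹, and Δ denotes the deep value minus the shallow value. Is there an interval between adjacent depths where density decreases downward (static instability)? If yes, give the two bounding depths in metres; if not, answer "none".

Evaluate Δρ/ρ₀ = −αΔT + βΔS across each adjacent pair:
  14–77 m: −αΔT+βΔS = −(2.5 × 10⁻⁴)(-3.3)+(7.3 × 10⁻⁴)(+0.59) = 1.3 × 10⁻³ → stable
  77–78 m: −αΔT+βΔS = −(2.5 × 10⁻⁴)(-1.1)+(7.3 × 10⁻⁴)(-0.18) = 1.4 × 10⁻⁴ → stable
  78–106 m: −αΔT+βΔS = −(2.5 × 10⁻⁴)(+1.9)+(7.3 × 10⁻⁴)(-0.24) = -6.5 × 10⁻⁴ → UNSTABLE
  106–163 m: −αΔT+βΔS = −(2.5 × 10⁻⁴)(-3.8)+(7.3 × 10⁻⁴)(+0.11) = 1.0 × 10⁻³ → stable
The 78–106 m interval has Δρ < 0: lighter water underlies denser water.

78–106 m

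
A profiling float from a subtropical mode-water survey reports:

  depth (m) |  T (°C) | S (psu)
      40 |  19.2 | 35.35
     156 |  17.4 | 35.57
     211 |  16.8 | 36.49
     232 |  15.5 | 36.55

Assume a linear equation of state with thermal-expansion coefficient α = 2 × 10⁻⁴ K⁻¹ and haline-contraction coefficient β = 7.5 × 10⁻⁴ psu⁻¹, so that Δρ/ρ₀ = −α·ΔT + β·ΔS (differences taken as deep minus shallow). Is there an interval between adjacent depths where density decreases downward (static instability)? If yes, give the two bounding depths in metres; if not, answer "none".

Evaluate Δρ/ρ₀ = −αΔT + βΔS across each adjacent pair:
  40–156 m: −αΔT+βΔS = −(2 × 10⁻⁴)(-1.8)+(7.5 × 10⁻⁴)(+0.22) = 5.3 × 10⁻⁴ → stable
  156–211 m: −αΔT+βΔS = −(2 × 10⁻⁴)(-0.6)+(7.5 × 10⁻⁴)(+0.92) = 8.1 × 10⁻⁴ → stable
  211–232 m: −αΔT+βΔS = −(2 × 10⁻⁴)(-1.3)+(7.5 × 10⁻⁴)(+0.06) = 3.1 × 10⁻⁴ → stable
Every interval has Δρ > 0: the column is stably stratified throughout.

none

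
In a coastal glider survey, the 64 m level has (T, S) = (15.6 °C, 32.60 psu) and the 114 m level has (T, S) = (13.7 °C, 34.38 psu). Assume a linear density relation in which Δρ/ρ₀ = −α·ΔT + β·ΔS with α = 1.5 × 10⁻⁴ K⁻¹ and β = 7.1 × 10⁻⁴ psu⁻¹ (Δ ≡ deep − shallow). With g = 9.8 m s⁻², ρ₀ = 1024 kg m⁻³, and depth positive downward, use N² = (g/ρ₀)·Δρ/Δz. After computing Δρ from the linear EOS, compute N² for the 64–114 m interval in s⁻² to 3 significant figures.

ΔT = -1.9 K, ΔS = +1.78 psu (deep − shallow).
Δρ/ρ₀ = −αΔT + βΔS = 2.85 × 10⁻⁴ + 1.2638 × 10⁻³ = 1.5488 × 10⁻³, so Δρ ≈ 1.586 kg m⁻³.
N² = (g/ρ₀)·Δρ/Δz = g·(Δρ/ρ₀)/Δz = 9.8 × 1.5488 × 10⁻³ / 50 = 3.0356 × 10⁻⁴ s⁻² ≈ 3.04 × 10⁻⁴ s⁻².

3.04 × 10⁻⁴ s⁻²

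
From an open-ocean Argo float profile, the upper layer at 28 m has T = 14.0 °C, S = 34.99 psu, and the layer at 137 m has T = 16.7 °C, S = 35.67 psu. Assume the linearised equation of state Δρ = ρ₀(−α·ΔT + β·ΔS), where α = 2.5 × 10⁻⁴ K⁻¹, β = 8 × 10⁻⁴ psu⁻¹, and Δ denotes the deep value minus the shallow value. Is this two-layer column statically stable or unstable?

ΔT = 16.7 − 14.0 = +2.7 K and ΔS = 35.67 − 34.99 = +0.68 psu (deep − shallow).
−αΔT = -6.75 × 10⁻⁴; βΔS = 5.44 × 10⁻⁴; sum Δρ/ρ₀ = -1.31 × 10⁻⁴.
Δρ/ρ₀ < 0, so Δρ < 0: deeper water is lighter → statically unstable; the column would overturn.

unstable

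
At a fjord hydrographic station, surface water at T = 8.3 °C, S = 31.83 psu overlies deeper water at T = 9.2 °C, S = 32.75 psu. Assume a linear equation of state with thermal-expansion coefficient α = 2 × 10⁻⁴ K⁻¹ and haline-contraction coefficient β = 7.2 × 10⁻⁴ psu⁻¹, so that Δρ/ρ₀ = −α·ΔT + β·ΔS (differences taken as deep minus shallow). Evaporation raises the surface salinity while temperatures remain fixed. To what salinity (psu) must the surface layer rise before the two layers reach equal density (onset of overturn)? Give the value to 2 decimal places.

Neutral buoyancy requires −α(T_deep − T_surf) + β(S_deep − S_surf′) = 0.
S_surf′ = S_deep − (α/β)·ΔT = 32.75 − (2 × 10⁻⁴/7.2 × 10⁻⁴)·(+0.9) = 32.5000 psu.
Increase required: 32.5000 − 31.83 = 0.6700 psu.

32.50 psu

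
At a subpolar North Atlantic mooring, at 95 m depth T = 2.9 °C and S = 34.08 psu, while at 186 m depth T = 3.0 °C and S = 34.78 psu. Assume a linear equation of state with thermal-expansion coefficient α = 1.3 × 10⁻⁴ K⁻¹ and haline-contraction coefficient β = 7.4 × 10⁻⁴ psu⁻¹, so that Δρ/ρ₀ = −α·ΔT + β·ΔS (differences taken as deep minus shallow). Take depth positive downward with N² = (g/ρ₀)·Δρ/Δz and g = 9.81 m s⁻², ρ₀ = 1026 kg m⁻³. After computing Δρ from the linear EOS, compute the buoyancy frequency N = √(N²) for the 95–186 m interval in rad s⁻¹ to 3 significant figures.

ΔT = +0.1 K, ΔS = +0.70 psu (deep − shallow).
Δρ/ρ₀ = −αΔT + βΔS = -1.30 × 10⁻⁵ + 5.18 × 10⁻⁴ = 5.05 × 10⁻⁴, so Δρ ≈ 0.5181 kg m⁻³.
N² = (g/ρ₀)·Δρ/Δz = g·(Δρ/ρ₀)/Δz = 9.81 × 5.05 × 10⁻⁴ / 91 = 5.4440 × 10⁻⁵ s⁻².
N = √(5.4440 × 10⁻⁵) = 7.3783 × 10⁻³ rad s⁻¹ ≈ 7.38 × 10⁻³ rad s⁻¹.

7.38 × 10⁻³ rad s⁻¹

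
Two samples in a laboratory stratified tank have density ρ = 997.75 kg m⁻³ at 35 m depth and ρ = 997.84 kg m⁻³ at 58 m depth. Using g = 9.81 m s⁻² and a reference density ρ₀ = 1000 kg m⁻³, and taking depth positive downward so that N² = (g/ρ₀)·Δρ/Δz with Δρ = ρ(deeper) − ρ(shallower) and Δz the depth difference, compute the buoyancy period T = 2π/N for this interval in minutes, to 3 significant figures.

16.9 min

Δρ = 997.84 − 997.75 = 0.09 kg m⁻³ over Δz = 58 − 35 = 23 m.
N² = (9.81/1000) × (0.09/23) = 3.8387 × 10⁻⁵ s⁻².
N = √(3.8387 × 10⁻⁵) = 6.1957 × 10⁻³ rad s⁻¹, so T = 2π/N = 1.0141 × 10³ s = 16.902 min ≈ 16.9 min.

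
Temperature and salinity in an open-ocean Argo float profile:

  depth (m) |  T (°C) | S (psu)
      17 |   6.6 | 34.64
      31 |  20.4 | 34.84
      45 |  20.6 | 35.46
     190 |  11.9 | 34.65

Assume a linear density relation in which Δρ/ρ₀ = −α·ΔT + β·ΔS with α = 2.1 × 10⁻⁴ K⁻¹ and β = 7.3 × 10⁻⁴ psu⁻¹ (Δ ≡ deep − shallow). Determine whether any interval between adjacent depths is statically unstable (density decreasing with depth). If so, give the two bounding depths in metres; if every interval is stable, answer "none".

17–31 m

Evaluate Δρ/ρ₀ = −αΔT + βΔS across each adjacent pair:
  17–31 m: −αΔT+βΔS = −(2.1 × 10⁻⁴)(+13.8)+(7.3 × 10⁻⁴)(+0.20) = -2.8 × 10⁻³ → UNSTABLE
  31–45 m: −αΔT+βΔS = −(2.1 × 10⁻⁴)(+0.2)+(7.3 × 10⁻⁴)(+0.62) = 4.1 × 10⁻⁴ → stable
  45–190 m: −αΔT+βΔS = −(2.1 × 10⁻⁴)(-8.7)+(7.3 × 10⁻⁴)(-0.81) = 1.2 × 10⁻³ → stable
The 17–31 m interval has Δρ < 0: lighter water underlies denser water.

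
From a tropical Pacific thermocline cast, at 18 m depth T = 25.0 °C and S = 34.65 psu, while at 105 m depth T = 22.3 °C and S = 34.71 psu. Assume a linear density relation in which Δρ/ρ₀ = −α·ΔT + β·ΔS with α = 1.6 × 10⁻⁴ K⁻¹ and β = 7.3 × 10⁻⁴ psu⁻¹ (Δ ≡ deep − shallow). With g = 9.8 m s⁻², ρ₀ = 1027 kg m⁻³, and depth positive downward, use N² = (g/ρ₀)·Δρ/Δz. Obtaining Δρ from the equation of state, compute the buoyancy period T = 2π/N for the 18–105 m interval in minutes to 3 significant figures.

ΔT = -2.7 K, ΔS = +0.06 psu (deep − shallow).
Δρ/ρ₀ = −αΔT + βΔS = 4.32 × 10⁻⁴ + 4.38 × 10⁻⁵ = 4.758 × 10⁻⁴, so Δρ ≈ 0.4886 kg m⁻³.
N² = (g/ρ₀)·Δρ/Δz = g·(Δρ/ρ₀)/Δz = 9.8 × 4.758 × 10⁻⁴ / 87 = 5.3596 × 10⁻⁵ s⁻².
N = √(5.3596 × 10⁻⁵) = 7.3209 × 10⁻³ rad s⁻¹ → T = 2π/N = 858.25 s = 14.304 min ≈ 14.3 min.

14.3 min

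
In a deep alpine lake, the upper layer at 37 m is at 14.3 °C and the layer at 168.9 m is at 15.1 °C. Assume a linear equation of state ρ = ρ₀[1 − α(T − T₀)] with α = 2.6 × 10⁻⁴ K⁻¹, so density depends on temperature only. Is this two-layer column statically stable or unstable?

unstable

ΔT = 15.1 − 14.3 = +0.8 K, so Δρ/ρ₀ = −αΔT = -2.08 × 10⁻⁴.
Δρ/ρ₀ < 0, so Δρ < 0: deeper water is lighter → statically unstable; the column would overturn.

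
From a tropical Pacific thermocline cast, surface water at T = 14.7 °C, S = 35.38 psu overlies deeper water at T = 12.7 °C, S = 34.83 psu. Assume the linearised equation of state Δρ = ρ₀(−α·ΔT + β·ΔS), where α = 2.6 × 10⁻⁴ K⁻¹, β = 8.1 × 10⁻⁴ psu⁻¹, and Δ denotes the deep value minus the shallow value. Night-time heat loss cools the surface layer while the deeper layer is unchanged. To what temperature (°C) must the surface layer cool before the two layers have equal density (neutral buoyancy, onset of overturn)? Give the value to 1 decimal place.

14.4 °C

Neutral buoyancy requires Δρ = 0, i.e. −α(T_deep − T_surf′) + β(S_deep − S_surf) = 0.
T_surf′ = T_deep − (β/α)·ΔS = 12.7 − (8.1 × 10⁻⁴/2.6 × 10⁻⁴)·(-0.55) = 14.413 °C.
Cooling required: 14.7 − (14.413) = 0.287 °C.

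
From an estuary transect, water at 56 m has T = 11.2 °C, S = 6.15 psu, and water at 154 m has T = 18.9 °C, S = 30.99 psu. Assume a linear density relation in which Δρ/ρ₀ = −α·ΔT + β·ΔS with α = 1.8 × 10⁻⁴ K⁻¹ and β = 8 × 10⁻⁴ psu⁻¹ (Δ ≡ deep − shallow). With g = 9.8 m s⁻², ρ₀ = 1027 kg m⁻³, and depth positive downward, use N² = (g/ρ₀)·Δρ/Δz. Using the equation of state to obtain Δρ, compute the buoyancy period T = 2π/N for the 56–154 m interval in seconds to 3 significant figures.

ΔT = +7.7 K, ΔS = +24.84 psu (deep − shallow).
Δρ/ρ₀ = −αΔT + βΔS = -1.386 × 10⁻³ + 0.019872 = 0.018486, so Δρ ≈ 18.99 kg m⁻³.
N² = (g/ρ₀)·Δρ/Δz = g·(Δρ/ρ₀)/Δz = 9.8 × 0.018486 / 98 = 1.8486 × 10⁻³ s⁻².
N = √(1.8486 × 10⁻³) = 0.042995 rad s⁻¹ → T = 2π/N = 146.14 s ≈ 146 s.

146 s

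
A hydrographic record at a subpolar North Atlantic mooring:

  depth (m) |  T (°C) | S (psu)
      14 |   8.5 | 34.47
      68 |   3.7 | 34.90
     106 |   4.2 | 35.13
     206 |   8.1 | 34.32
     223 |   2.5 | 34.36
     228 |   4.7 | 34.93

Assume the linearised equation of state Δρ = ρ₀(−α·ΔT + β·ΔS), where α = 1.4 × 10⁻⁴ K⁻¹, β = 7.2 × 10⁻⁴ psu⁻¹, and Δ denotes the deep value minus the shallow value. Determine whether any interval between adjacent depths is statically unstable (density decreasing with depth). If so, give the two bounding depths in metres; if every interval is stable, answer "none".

106–206 m

Evaluate Δρ/ρ₀ = −αΔT + βΔS across each adjacent pair:
  14–68 m: −αΔT+βΔS = −(1.4 × 10⁻⁴)(-4.8)+(7.2 × 10⁻⁴)(+0.43) = 9.8 × 10⁻⁴ → stable
  68–106 m: −αΔT+βΔS = −(1.4 × 10⁻⁴)(+0.5)+(7.2 × 10⁻⁴)(+0.23) = 9.6 × 10⁻⁵ → stable
  106–206 m: −αΔT+βΔS = −(1.4 × 10⁻⁴)(+3.9)+(7.2 × 10⁻⁴)(-0.81) = -1.1 × 10⁻³ → UNSTABLE
  206–223 m: −αΔT+βΔS = −(1.4 × 10⁻⁴)(-5.6)+(7.2 × 10⁻⁴)(+0.04) = 8.1 × 10⁻⁴ → stable
  223–228 m: −αΔT+βΔS = −(1.4 × 10⁻⁴)(+2.2)+(7.2 × 10⁻⁴)(+0.57) = 1.0 × 10⁻⁴ → stable
The 106–206 m interval has Δρ < 0: lighter water underlies denser water.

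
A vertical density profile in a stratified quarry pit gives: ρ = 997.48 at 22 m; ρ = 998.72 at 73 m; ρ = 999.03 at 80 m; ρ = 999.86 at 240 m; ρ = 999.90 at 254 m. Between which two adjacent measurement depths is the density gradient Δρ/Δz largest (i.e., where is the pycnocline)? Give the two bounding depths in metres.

Compute the density gradient over each adjacent pair:
  22–73 m: Δρ/Δz = 1.24/51 = 0.024 kg m⁻⁴
  73–80 m: Δρ/Δz = 0.31/7 = 0.044 kg m⁻⁴
  80–240 m: Δρ/Δz = 0.83/160 = 5.2 × 10⁻³ kg m⁻⁴
  240–254 m: Δρ/Δz = 0.04/14 = 2.9 × 10⁻³ kg m⁻⁴
The largest gradient is in the 73–80 m interval — the pycnocline.

73–80 m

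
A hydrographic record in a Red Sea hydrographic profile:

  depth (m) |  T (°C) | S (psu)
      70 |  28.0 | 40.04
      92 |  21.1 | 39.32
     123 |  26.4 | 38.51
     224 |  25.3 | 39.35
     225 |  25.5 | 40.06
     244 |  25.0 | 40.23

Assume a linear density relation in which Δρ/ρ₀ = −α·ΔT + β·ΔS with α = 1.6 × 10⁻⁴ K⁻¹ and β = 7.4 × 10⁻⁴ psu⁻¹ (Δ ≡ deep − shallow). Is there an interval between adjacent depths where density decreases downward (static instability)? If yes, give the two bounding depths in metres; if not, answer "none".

92–123 m

Evaluate Δρ/ρ₀ = −αΔT + βΔS across each adjacent pair:
  70–92 m: −αΔT+βΔS = −(1.6 × 10⁻⁴)(-6.9)+(7.4 × 10⁻⁴)(-0.72) = 5.7 × 10⁻⁴ → stable
  92–123 m: −αΔT+βΔS = −(1.6 × 10⁻⁴)(+5.3)+(7.4 × 10⁻⁴)(-0.81) = -1.4 × 10⁻³ → UNSTABLE
  123–224 m: −αΔT+βΔS = −(1.6 × 10⁻⁴)(-1.1)+(7.4 × 10⁻⁴)(+0.84) = 8.0 × 10⁻⁴ → stable
  224–225 m: −αΔT+βΔS = −(1.6 × 10⁻⁴)(+0.2)+(7.4 × 10⁻⁴)(+0.71) = 4.9 × 10⁻⁴ → stable
  225–244 m: −αΔT+βΔS = −(1.6 × 10⁻⁴)(-0.5)+(7.4 × 10⁻⁴)(+0.17) = 2.1 × 10⁻⁴ → stable
The 92–123 m interval has Δρ < 0: lighter water underlies denser water.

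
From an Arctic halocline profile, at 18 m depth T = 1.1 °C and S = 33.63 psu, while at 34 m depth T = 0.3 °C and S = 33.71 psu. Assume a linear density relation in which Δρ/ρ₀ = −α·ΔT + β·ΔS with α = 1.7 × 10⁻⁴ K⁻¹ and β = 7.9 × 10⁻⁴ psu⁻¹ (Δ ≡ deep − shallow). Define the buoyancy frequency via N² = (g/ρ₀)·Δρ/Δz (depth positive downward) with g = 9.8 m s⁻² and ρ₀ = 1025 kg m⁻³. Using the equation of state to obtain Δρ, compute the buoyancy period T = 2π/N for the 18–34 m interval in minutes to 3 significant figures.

ΔT = -0.8 K, ΔS = +0.08 psu (deep − shallow).
Δρ/ρ₀ = −αΔT + βΔS = 1.36 × 10⁻⁴ + 6.32 × 10⁻⁵ = 1.992 × 10⁻⁴, so Δρ ≈ 0.2042 kg m⁻³.
N² = (g/ρ₀)·Δρ/Δz = g·(Δρ/ρ₀)/Δz = 9.8 × 1.992 × 10⁻⁴ / 16 = 1.2201 × 10⁻⁴ s⁻².
N = √(1.2201 × 10⁻⁴) = 0.011046 rad s⁻¹ → T = 2π/N = 568.82 s = 9.4803 min ≈ 9.48 min.

9.48 min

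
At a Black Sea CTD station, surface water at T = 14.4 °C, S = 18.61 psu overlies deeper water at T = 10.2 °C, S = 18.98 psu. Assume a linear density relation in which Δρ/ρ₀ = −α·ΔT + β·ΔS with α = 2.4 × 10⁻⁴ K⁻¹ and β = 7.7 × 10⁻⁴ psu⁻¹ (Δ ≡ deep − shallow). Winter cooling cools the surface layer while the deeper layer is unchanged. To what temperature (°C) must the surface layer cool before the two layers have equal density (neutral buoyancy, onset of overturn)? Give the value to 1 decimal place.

9.0 °C

Neutral buoyancy requires Δρ = 0, i.e. −α(T_deep − T_surf′) + β(S_deep − S_surf) = 0.
T_surf′ = T_deep − (β/α)·ΔS = 10.2 − (7.7 × 10⁻⁴/2.4 × 10⁻⁴)·(+0.37) = 9.013 °C.
Cooling required: 14.4 − (9.013) = 5.387 °C.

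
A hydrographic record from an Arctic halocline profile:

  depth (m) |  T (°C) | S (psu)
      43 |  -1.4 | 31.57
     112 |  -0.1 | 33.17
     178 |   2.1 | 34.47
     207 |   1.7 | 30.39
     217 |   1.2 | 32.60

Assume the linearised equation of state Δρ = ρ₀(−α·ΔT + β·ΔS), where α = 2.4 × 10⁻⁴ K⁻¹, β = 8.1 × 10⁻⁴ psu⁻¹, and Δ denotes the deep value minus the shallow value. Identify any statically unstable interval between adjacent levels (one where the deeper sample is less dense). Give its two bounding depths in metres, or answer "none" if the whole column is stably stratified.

178–207 m

Evaluate Δρ/ρ₀ = −αΔT + βΔS across each adjacent pair:
  43–112 m: −αΔT+βΔS = −(2.4 × 10⁻⁴)(+1.3)+(8.1 × 10⁻⁴)(+1.60) = 9.8 × 10⁻⁴ → stable
  112–178 m: −αΔT+βΔS = −(2.4 × 10⁻⁴)(+2.2)+(8.1 × 10⁻⁴)(+1.30) = 5.2 × 10⁻⁴ → stable
  178–207 m: −αΔT+βΔS = −(2.4 × 10⁻⁴)(-0.4)+(8.1 × 10⁻⁴)(-4.08) = -3.2 × 10⁻³ → UNSTABLE
  207–217 m: −αΔT+βΔS = −(2.4 × 10⁻⁴)(-0.5)+(8.1 × 10⁻⁴)(+2.21) = 1.9 × 10⁻³ → stable
The 178–207 m interval has Δρ < 0: lighter water underlies denser water.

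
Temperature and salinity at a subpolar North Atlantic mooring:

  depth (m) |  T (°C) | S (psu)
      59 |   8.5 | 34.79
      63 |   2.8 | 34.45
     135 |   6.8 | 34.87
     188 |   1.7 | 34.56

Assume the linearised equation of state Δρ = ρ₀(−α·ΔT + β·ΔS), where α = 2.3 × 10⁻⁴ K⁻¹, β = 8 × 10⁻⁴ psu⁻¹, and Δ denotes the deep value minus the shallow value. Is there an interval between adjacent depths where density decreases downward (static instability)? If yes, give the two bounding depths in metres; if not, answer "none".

Evaluate Δρ/ρ₀ = −αΔT + βΔS across each adjacent pair:
  59–63 m: −αΔT+βΔS = −(2.3 × 10⁻⁴)(-5.7)+(8 × 10⁻⁴)(-0.34) = 1.0 × 10⁻³ → stable
  63–135 m: −αΔT+βΔS = −(2.3 × 10⁻⁴)(+4.0)+(8 × 10⁻⁴)(+0.42) = -5.8 × 10⁻⁴ → UNSTABLE
  135–188 m: −αΔT+βΔS = −(2.3 × 10⁻⁴)(-5.1)+(8 × 10⁻⁴)(-0.31) = 9.3 × 10⁻⁴ → stable
The 63–135 m interval has Δρ < 0: lighter water underlies denser water.

63–135 m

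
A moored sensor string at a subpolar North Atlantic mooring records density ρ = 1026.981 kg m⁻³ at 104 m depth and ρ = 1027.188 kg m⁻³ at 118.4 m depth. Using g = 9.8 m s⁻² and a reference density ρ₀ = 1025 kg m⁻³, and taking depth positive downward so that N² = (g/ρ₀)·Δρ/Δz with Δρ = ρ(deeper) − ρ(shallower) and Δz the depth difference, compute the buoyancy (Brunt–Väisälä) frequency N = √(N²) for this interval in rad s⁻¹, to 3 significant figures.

0.0117 rad s⁻¹

Δρ = 1027.188 − 1026.981 = 0.207 kg m⁻³ over Δz = 118.4 − 104 = 14.4 m.
N² = (9.8/1025) × (0.207/14.4) = 1.3744 × 10⁻⁴ s⁻².
N = √(1.3744 × 10⁻⁴) = 0.011723 rad s⁻¹ ≈ 0.0117 rad s⁻¹.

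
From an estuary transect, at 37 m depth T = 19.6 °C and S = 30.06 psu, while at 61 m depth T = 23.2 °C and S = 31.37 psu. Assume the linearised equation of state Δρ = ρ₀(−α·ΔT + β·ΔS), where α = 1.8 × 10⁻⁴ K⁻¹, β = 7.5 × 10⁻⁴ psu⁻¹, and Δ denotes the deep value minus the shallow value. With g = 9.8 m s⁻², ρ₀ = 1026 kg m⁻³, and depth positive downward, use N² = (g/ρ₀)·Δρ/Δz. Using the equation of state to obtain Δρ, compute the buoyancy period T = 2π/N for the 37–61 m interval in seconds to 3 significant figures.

ΔT = +3.6 K, ΔS = +1.31 psu (deep − shallow).
Δρ/ρ₀ = −αΔT + βΔS = -6.48 × 10⁻⁴ + 9.825 × 10⁻⁴ = 3.345 × 10⁻⁴, so Δρ ≈ 0.3432 kg m⁻³.
N² = (g/ρ₀)·Δρ/Δz = g·(Δρ/ρ₀)/Δz = 9.8 × 3.345 × 10⁻⁴ / 24 = 1.3659 × 10⁻⁴ s⁻².
N = √(1.3659 × 10⁻⁴) = 0.011687 rad s⁻¹ → T = 2π/N = 537.62 s ≈ 538 s.

538 s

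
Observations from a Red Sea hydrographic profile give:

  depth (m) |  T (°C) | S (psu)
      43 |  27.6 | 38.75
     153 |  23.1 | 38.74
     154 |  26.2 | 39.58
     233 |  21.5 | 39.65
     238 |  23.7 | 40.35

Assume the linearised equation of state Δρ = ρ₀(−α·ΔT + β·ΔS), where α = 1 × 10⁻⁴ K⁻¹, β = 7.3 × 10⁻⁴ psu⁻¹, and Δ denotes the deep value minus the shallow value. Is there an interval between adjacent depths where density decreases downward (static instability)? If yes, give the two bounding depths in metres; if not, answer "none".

none

Evaluate Δρ/ρ₀ = −αΔT + βΔS across each adjacent pair:
  43–153 m: −αΔT+βΔS = −(1 × 10⁻⁴)(-4.5)+(7.3 × 10⁻⁴)(-0.01) = 4.4 × 10⁻⁴ → stable
  153–154 m: −αΔT+βΔS = −(1 × 10⁻⁴)(+3.1)+(7.3 × 10⁻⁴)(+0.84) = 3.0 × 10⁻⁴ → stable
  154–233 m: −αΔT+βΔS = −(1 × 10⁻⁴)(-4.7)+(7.3 × 10⁻⁴)(+0.07) = 5.2 × 10⁻⁴ → stable
  233–238 m: −αΔT+βΔS = −(1 × 10⁻⁴)(+2.2)+(7.3 × 10⁻⁴)(+0.70) = 2.9 × 10⁻⁴ → stable
Every interval has Δρ > 0: the column is stably stratified throughout.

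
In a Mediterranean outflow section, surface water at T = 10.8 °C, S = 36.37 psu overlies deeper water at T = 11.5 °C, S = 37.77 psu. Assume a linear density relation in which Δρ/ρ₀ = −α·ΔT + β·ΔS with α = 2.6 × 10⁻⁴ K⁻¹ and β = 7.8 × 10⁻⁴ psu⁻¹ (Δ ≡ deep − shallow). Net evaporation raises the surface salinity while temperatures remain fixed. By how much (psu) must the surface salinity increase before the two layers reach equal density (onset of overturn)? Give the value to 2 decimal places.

Neutral buoyancy requires −α(T_deep − T_surf) + β(S_deep − S_surf′) = 0.
S_surf′ = S_deep − (α/β)·ΔT = 37.77 − (2.6 × 10⁻⁴/7.8 × 10⁻⁴)·(+0.7) = 37.5367 psu.
Increase required: 37.5367 − 36.37 = 1.1667 psu.

1.17 psu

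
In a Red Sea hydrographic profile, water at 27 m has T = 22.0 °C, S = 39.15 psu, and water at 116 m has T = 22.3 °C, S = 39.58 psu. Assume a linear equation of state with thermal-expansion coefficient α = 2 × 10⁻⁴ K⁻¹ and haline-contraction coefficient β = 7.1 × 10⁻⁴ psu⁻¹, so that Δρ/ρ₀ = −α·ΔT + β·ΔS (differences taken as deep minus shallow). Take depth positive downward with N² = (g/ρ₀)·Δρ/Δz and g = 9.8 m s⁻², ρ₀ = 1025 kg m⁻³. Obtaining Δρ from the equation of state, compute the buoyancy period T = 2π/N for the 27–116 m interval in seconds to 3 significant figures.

ΔT = +0.3 K, ΔS = +0.43 psu (deep − shallow).
Δρ/ρ₀ = −αΔT + βΔS = -6.00 × 10⁻⁵ + 3.053 × 10⁻⁴ = 2.453 × 10⁻⁴, so Δρ ≈ 0.2514 kg m⁻³.
N² = (g/ρ₀)·Δρ/Δz = g·(Δρ/ρ₀)/Δz = 9.8 × 2.453 × 10⁻⁴ / 89 = 2.7011 × 10⁻⁵ s⁻².
N = √(2.7011 × 10⁻⁵) = 5.1972 × 10⁻³ rad s⁻¹ → T = 2π/N = 1.2090 × 10³ s ≈ 1.21 × 10³ s.

1.21 × 10³ s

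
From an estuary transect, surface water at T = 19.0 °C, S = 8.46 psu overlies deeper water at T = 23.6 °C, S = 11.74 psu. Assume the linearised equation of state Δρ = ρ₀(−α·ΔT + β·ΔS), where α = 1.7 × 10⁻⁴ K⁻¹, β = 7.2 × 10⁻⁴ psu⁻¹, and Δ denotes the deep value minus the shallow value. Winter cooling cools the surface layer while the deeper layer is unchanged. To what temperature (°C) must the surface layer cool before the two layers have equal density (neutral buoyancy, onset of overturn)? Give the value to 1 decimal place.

Neutral buoyancy requires Δρ = 0, i.e. −α(T_deep − T_surf′) + β(S_deep − S_surf) = 0.
T_surf′ = T_deep − (β/α)·ΔS = 23.6 − (7.2 × 10⁻⁴/1.7 × 10⁻⁴)·(+3.28) = 9.708 °C.
Cooling required: 19.0 − (9.708) = 9.292 °C.

9.7 °C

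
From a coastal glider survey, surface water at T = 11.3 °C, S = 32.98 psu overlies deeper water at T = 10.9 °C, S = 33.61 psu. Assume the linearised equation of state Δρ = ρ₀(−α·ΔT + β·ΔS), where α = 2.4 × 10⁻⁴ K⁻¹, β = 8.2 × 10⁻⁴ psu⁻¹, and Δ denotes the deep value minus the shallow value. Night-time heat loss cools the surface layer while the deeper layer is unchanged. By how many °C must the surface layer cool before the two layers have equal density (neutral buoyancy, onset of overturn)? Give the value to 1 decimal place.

Neutral buoyancy requires Δρ = 0, i.e. −α(T_deep − T_surf′) + β(S_deep − S_surf) = 0.
T_surf′ = T_deep − (β/α)·ΔS = 10.9 − (8.2 × 10⁻⁴/2.4 × 10⁻⁴)·(+0.63) = 8.748 °C.
Cooling required: 11.3 − (8.748) = 2.552 °C.

2.6 °C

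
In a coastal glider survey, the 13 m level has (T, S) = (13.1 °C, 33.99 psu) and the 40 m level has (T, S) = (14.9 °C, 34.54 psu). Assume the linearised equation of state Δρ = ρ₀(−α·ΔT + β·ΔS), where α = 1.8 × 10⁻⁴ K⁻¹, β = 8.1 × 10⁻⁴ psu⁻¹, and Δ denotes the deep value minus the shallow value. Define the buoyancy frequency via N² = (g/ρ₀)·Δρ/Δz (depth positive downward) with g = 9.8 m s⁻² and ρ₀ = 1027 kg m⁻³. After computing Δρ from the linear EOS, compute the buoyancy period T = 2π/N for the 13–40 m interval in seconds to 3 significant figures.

946 s

ΔT = +1.8 K, ΔS = +0.55 psu (deep − shallow).
Δρ/ρ₀ = −αΔT + βΔS = -3.24 × 10⁻⁴ + 4.455 × 10⁻⁴ = 1.215 × 10⁻⁴, so Δρ ≈ 0.1248 kg m⁻³.
N² = (g/ρ₀)·Δρ/Δz = g·(Δρ/ρ₀)/Δz = 9.8 × 1.215 × 10⁻⁴ / 27 = 4.4100 × 10⁻⁵ s⁻².
N = √(4.4100 × 10⁻⁵) = 6.6408 × 10⁻³ rad s⁻¹ → T = 2π/N = 946.15 s ≈ 946 s.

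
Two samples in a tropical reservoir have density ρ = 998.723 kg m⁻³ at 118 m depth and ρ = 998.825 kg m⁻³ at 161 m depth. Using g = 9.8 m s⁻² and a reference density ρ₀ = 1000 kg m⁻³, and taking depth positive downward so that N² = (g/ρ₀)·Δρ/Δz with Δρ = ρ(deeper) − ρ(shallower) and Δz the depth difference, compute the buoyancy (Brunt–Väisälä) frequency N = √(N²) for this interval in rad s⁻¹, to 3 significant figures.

Δρ = 998.825 − 998.723 = 0.102 kg m⁻³ over Δz = 161 − 118 = 43 m.
N² = (9.8/1000) × (0.102/43) = 2.3247 × 10⁻⁵ s⁻².
N = √(2.3247 × 10⁻⁵) = 4.8215 × 10⁻³ rad s⁻¹ ≈ 4.82 × 10⁻³ rad s⁻¹.

4.82 × 10⁻³ rad s⁻¹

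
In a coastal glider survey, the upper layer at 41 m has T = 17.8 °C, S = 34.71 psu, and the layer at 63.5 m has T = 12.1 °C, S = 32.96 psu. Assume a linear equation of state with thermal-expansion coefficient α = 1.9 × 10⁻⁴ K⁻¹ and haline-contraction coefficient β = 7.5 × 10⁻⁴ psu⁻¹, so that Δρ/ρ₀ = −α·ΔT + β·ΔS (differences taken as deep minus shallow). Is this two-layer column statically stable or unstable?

ΔT = 12.1 − 17.8 = -5.7 K and ΔS = 32.96 − 34.71 = -1.75 psu (deep − shallow).
−αΔT = 1.083 × 10⁻³; βΔS = -1.3125 × 10⁻³; sum Δρ/ρ₀ = -2.295 × 10⁻⁴.
Δρ/ρ₀ < 0, so Δρ < 0: deeper water is lighter → statically unstable; the column would overturn.

unstable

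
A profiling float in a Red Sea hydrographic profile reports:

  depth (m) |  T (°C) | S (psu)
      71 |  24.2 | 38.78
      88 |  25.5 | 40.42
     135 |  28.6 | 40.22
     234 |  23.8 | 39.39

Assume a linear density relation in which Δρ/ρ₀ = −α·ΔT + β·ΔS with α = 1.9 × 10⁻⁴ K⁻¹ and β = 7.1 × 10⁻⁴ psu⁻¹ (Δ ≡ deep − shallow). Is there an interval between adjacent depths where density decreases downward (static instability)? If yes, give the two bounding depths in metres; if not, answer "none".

Evaluate Δρ/ρ₀ = −αΔT + βΔS across each adjacent pair:
  71–88 m: −αΔT+βΔS = −(1.9 × 10⁻⁴)(+1.3)+(7.1 × 10⁻⁴)(+1.64) = 9.2 × 10⁻⁴ → stable
  88–135 m: −αΔT+βΔS = −(1.9 × 10⁻⁴)(+3.1)+(7.1 × 10⁻⁴)(-0.20) = -7.3 × 10⁻⁴ → UNSTABLE
  135–234 m: −αΔT+βΔS = −(1.9 × 10⁻⁴)(-4.8)+(7.1 × 10⁻⁴)(-0.83) = 3.2 × 10⁻⁴ → stable
The 88–135 m interval has Δρ < 0: lighter water underlies denser water.

88–135 m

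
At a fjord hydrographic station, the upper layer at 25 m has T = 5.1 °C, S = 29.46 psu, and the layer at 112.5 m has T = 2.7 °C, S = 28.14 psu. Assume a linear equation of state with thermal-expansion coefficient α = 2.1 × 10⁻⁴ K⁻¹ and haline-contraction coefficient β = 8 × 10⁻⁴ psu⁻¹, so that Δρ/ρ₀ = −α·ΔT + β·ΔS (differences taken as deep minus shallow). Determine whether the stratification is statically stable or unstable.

ΔT = 2.7 − 5.1 = -2.4 K and ΔS = 28.14 − 29.46 = -1.32 psu (deep − shallow).
−αΔT = 5.04 × 10⁻⁴; βΔS = -1.056 × 10⁻³; sum Δρ/ρ₀ = -5.52 × 10⁻⁴.
Δρ/ρ₀ < 0, so Δρ < 0: deeper water is lighter → statically unstable; the column would overturn.

unstable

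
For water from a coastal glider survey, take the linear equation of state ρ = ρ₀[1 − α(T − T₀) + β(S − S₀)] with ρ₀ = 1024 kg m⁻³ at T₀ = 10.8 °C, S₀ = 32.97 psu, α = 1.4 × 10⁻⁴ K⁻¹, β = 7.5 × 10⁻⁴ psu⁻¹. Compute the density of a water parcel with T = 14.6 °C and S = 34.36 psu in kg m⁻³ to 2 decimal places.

T − T₀ = +3.8 K, S − S₀ = +1.39 psu.
Bracket = 1 − α·(+3.8) + β·(+1.39) = 1 + (5.105 × 10⁻⁴) = 1.0005105.
ρ = 1024 × 1.0005105 = 1024.52 kg m⁻³.

1024.52 kg m⁻³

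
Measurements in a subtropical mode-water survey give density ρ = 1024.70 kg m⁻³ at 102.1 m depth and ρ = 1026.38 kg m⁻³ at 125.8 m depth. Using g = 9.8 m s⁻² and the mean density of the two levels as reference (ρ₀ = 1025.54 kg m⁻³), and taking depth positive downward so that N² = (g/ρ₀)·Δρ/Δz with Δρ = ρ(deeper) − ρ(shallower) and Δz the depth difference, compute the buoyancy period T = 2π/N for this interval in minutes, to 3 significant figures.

Δρ = 1026.38 − 1024.70 = 1.68 kg m⁻³ over Δz = 125.8 − 102.1 = 23.7 m.
N² = (9.8/1025.54) × (1.68/23.7) = 6.7738 × 10⁻⁴ s⁻².
N = √(6.7738 × 10⁻⁴) = 0.026027 rad s⁻¹, so T = 2π/N = 241.41 s = 4.0235 min ≈ 4.02 min.

4.02 min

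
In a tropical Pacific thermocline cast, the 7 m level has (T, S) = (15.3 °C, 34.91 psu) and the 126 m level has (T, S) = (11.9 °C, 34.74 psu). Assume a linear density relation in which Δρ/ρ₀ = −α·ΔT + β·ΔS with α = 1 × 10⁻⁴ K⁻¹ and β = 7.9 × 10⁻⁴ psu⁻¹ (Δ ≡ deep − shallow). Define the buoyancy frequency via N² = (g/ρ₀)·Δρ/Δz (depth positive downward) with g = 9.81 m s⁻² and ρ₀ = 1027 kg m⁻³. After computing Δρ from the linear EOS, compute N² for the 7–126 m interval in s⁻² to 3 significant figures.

1.70 × 10⁻⁵ s⁻²

ΔT = -3.4 K, ΔS = -0.17 psu (deep − shallow).
Δρ/ρ₀ = −αΔT + βΔS = 3.40 × 10⁻⁴ − 1.343 × 10⁻⁴ = 2.057 × 10⁻⁴, so Δρ ≈ 0.2113 kg m⁻³.
N² = (g/ρ₀)·Δρ/Δz = g·(Δρ/ρ₀)/Δz = 9.81 × 2.057 × 10⁻⁴ / 119 = 1.6957 × 10⁻⁵ s⁻² ≈ 1.70 × 10⁻⁵ s⁻².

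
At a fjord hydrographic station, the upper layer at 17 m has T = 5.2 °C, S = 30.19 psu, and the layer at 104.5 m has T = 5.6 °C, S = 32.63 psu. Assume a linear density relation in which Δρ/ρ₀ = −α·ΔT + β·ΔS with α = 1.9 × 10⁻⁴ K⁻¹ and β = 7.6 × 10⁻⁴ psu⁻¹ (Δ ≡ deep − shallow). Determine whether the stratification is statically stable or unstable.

ΔT = 5.6 − 5.2 = +0.4 K and ΔS = 32.63 − 30.19 = +2.44 psu (deep − shallow).
−αΔT = -7.60 × 10⁻⁵; βΔS = 1.8544 × 10⁻³; sum Δρ/ρ₀ = 1.7784 × 10⁻³.
Δρ/ρ₀ > 0, so Δρ > 0: deeper water is denser → statically stable.

stable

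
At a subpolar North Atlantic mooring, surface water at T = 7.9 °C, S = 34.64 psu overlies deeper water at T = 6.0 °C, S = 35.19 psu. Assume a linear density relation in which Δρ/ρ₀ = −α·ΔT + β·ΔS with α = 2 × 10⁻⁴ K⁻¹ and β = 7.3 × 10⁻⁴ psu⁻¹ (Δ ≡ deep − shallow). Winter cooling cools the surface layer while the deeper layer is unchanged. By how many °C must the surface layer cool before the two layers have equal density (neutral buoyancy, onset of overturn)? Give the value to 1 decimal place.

3.9 °C

Neutral buoyancy requires Δρ = 0, i.e. −α(T_deep − T_surf′) + β(S_deep − S_surf) = 0.
T_surf′ = T_deep − (β/α)·ΔS = 6.0 − (7.3 × 10⁻⁴/2 × 10⁻⁴)·(+0.55) = 3.993 °C.
Cooling required: 7.9 − (3.993) = 3.907 °C.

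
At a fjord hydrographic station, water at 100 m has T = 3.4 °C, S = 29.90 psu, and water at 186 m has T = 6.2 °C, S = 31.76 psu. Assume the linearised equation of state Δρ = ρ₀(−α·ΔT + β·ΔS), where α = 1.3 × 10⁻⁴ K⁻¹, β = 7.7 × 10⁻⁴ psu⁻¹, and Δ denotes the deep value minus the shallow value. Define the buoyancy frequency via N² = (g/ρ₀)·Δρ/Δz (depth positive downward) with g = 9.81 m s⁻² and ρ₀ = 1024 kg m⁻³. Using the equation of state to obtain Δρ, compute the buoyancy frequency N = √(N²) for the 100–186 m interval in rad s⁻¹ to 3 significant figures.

0.0110 rad s⁻¹

ΔT = +2.8 K, ΔS = +1.86 psu (deep − shallow).
Δρ/ρ₀ = −αΔT + βΔS = -3.64 × 10⁻⁴ + 1.4322 × 10⁻³ = 1.0682 × 10⁻³, so Δρ ≈ 1.094 kg m⁻³.
N² = (g/ρ₀)·Δρ/Δz = g·(Δρ/ρ₀)/Δz = 9.81 × 1.0682 × 10⁻³ / 86 = 1.2185 × 10⁻⁴ s⁻².
N = √(1.2185 × 10⁻⁴) = 0.011039 rad s⁻¹ ≈ 0.0110 rad s⁻¹.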